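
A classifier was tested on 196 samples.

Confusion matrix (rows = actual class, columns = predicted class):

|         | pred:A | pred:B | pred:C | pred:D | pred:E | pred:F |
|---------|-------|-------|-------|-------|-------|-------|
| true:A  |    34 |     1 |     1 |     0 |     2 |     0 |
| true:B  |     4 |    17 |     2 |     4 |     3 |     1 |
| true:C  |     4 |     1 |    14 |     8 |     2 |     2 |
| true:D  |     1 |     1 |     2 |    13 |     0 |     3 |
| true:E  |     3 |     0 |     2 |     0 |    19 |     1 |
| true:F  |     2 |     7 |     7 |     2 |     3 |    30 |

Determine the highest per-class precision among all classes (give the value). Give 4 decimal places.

Per-class precision (TP/(TP+FP)):
  A: TP=34, FP=4+4+1+3+2=14 → 34/48 = 0.70833
  B: TP=17, FP=1+1+1+0+7=10 → 17/27 = 0.62963
  C: TP=14, FP=1+2+2+2+7=14 → 14/28 = 0.50000
  D: TP=13, FP=0+4+8+0+2=14 → 13/27 = 0.48148
  E: TP=19, FP=2+3+2+0+3=10 → 19/29 = 0.65517
  F: TP=30, FP=0+1+2+3+1=7 → 30/37 = 0.81081
Highest is class 'F' with precision = 0.8108.

0.8108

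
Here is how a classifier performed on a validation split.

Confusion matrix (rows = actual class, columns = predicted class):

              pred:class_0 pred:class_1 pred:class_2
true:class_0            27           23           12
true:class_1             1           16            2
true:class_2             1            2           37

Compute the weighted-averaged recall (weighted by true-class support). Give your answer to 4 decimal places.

0.6612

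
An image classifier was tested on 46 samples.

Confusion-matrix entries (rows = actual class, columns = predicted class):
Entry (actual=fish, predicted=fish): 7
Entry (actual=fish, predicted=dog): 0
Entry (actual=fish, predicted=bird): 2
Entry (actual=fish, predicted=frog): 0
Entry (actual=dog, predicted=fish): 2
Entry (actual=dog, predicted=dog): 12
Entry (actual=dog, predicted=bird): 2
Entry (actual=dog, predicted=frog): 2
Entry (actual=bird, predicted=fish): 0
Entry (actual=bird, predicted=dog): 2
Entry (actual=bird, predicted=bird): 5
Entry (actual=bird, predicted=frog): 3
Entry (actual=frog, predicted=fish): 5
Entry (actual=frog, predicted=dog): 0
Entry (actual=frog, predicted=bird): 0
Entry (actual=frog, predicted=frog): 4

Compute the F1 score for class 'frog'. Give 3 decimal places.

One-vs-rest for 'frog': TP = diagonal; FP = other classes predicted 'frog'; FN = 'frog' predicted as other.
F1 score = 2·TP/(2·TP+FP+FN).
frog: TP=4, FP=0+2+3=5, FN=5+0+0=5 → 8/18 = 0.4444

0.444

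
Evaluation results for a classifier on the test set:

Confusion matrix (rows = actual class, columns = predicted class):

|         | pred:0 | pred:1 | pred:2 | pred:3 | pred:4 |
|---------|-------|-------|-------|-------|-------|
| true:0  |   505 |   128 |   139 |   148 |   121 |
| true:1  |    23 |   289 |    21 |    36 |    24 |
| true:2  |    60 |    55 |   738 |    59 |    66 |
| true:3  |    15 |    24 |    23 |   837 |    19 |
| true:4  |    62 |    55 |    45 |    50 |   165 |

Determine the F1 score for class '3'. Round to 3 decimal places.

0.817

F1 score = 2·TP/(2·TP+FP+FN).
3: TP=837, FP=148+36+59+50=293, FN=15+24+23+19=81 → 1674/2048 = 0.8174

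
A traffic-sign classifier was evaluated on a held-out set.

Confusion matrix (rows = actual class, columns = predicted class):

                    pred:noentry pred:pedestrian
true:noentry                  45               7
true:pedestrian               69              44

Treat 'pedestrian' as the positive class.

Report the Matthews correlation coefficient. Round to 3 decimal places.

MCC = (TP·TN − FP·FN) / √((TP+FP)(TP+FN)(TN+FP)(TN+FN))
Numerator = 44·45 − 7·69 = 1497
Denominator = √(51·113·52·114) = √34163064 = 5844.9178
MCC = 1497 / 5844.9178 = 0.256

0.256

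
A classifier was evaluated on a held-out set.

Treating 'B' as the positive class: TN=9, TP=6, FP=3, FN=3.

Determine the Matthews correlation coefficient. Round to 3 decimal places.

MCC = (TP·TN − FP·FN) / √((TP+FP)(TP+FN)(TN+FP)(TN+FN))
Numerator = 6·9 − 3·3 = 45
Denominator = √(9·9·12·12) = √11664 = 108.0000
MCC = 45 / 108.0000 = 0.417

0.417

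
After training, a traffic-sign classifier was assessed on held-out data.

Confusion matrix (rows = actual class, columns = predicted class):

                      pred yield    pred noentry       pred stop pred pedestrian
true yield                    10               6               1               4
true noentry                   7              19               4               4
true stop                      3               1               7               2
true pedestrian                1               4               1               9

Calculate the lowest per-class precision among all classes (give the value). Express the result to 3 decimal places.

Per-class precision (TP/(TP+FP)):
  yield: TP=10, FP=7+3+1=11 → 10/21 = 0.4762
  noentry: TP=19, FP=6+1+4=11 → 19/30 = 0.6333
  stop: TP=7, FP=1+4+1=6 → 7/13 = 0.5385
  pedestrian: TP=9, FP=4+4+2=10 → 9/19 = 0.4737
Lowest is class 'pedestrian' with precision = 0.474.

0.474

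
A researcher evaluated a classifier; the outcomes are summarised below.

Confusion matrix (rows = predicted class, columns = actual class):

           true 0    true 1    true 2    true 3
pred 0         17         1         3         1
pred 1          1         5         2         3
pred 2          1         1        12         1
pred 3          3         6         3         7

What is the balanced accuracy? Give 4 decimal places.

Balanced accuracy = mean of per-class recall.
  0: recall = 17/22 = 0.77273
  1: recall = 5/13 = 0.38462
  2: recall = 12/20 = 0.60000
  3: recall = 7/12 = 0.58333
Mean = (0.77273 + 0.38462 + 0.60000 + 0.58333) / 4 = 0.5852

0.5852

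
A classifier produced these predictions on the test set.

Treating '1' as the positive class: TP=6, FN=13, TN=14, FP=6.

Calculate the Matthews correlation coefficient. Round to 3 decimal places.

MCC = (TP·TN − FP·FN) / √((TP+FP)(TP+FN)(TN+FP)(TN+FN))
Numerator = 6·14 − 6·13 = 6
Denominator = √(12·19·20·27) = √123120 = 350.8846
MCC = 6 / 350.8846 = 0.017

0.017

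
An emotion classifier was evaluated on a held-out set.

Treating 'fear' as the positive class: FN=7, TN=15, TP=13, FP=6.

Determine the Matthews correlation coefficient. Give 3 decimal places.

MCC = (TP·TN − FP·FN) / √((TP+FP)(TP+FN)(TN+FP)(TN+FN))
Numerator = 13·15 − 6·7 = 153
Denominator = √(19·20·21·22) = √175560 = 418.9988
MCC = 153 / 418.9988 = 0.365

0.365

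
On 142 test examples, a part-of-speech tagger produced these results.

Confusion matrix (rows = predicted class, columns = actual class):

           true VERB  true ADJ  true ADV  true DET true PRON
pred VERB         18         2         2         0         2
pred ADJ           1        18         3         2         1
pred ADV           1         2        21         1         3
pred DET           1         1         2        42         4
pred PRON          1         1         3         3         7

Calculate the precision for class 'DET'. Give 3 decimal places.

0.840

Take TP from the diagonal, FP from the rest of the 'DET' prediction marginal, FN from the rest of the 'DET' actual marginal.
precision = TP/(TP+FP).
DET: TP=42, FP=1+1+2+4=8 → 42/50 = 0.8400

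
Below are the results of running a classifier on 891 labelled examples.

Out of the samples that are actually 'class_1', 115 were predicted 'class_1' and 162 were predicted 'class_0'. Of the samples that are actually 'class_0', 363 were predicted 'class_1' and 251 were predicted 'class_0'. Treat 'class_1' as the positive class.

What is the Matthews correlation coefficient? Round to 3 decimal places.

-0.163

MCC = (TP·TN − FP·FN) / √((TP+FP)(TP+FN)(TN+FP)(TN+FN))
Numerator = 115·251 − 363·162 = -29941
Denominator = √(478·277·614·413) = √33575778292 = 183236.9458
MCC = -29941 / 183236.9458 = -0.163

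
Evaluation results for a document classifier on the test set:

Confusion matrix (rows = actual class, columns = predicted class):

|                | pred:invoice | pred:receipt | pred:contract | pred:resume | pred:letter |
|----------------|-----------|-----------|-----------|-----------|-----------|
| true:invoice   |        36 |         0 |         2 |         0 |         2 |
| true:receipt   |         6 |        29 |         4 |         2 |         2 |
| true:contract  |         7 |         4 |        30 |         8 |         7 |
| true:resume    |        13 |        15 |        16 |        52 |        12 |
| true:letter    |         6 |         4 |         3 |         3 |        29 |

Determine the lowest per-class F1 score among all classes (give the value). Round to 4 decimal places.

0.5405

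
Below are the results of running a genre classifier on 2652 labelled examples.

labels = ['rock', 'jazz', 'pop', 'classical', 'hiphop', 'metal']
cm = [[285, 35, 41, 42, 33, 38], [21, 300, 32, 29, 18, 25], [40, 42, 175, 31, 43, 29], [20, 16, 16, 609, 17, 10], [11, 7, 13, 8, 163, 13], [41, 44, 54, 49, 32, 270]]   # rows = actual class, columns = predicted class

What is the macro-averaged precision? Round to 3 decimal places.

0.652

Per-class precision (TP/(TP+FP)):
  rock: TP=285, FP=21+40+20+11+41=133 → 285/418 = 0.6818
  jazz: TP=300, FP=35+42+16+7+44=144 → 300/444 = 0.6757
  pop: TP=175, FP=41+32+16+13+54=156 → 175/331 = 0.5287
  classical: TP=609, FP=42+29+31+8+49=159 → 609/768 = 0.7930
  hiphop: TP=163, FP=33+18+43+17+32=143 → 163/306 = 0.5327
  metal: TP=270, FP=38+25+29+10+13=115 → 270/385 = 0.7013
Macro-precision = mean = (0.6818 + 0.6757 + 0.5287 + 0.7930 + 0.5327 + 0.7013) / 6 = 0.652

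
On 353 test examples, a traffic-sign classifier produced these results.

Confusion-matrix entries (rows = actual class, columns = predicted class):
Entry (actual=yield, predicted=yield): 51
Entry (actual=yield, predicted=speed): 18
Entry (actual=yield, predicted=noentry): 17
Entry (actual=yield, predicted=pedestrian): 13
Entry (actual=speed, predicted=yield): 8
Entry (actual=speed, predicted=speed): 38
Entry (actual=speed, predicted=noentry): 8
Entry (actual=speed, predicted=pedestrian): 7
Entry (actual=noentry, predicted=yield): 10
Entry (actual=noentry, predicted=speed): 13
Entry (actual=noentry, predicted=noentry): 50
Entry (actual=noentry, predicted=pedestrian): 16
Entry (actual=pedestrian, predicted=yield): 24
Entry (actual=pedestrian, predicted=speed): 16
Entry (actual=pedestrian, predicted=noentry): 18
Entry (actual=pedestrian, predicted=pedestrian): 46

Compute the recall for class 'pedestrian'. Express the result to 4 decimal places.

0.4423

One-vs-rest for 'pedestrian': TP = diagonal; FP = other classes predicted 'pedestrian'; FN = 'pedestrian' predicted as other.
recall = TP/(TP+FN).
pedestrian: TP=46, FN=24+16+18=58 → 46/104 = 0.44231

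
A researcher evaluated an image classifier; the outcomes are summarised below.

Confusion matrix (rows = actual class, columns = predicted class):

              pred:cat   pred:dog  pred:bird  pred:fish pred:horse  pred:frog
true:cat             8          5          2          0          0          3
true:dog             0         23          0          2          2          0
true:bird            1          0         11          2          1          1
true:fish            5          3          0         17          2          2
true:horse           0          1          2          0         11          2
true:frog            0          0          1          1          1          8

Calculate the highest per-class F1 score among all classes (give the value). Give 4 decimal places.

Per-class F1 score (2·TP/(2·TP+FP+FN)):
  cat: TP=8, FP=0+1+5+0+0=6, FN=5+2+0+0+3=10 → 16/32 = 0.50000
  dog: TP=23, FP=5+0+3+1+0=9, FN=0+0+2+2+0=4 → 46/59 = 0.77966
  bird: TP=11, FP=2+0+0+2+1=5, FN=1+0+2+1+1=5 → 22/32 = 0.68750
  fish: TP=17, FP=0+2+2+0+1=5, FN=5+3+0+2+2=12 → 34/51 = 0.66667
  horse: TP=11, FP=0+2+1+2+1=6, FN=0+1+2+0+2=5 → 22/33 = 0.66667
  frog: TP=8, FP=3+0+1+2+2=8, FN=0+0+1+1+1=3 → 16/27 = 0.59259
Highest is class 'dog' with F1 score = 0.7797.

0.7797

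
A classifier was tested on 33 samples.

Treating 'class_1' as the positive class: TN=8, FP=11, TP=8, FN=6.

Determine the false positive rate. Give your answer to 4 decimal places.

FPR = FP/(FP+TN) = 11/(11+8) = 0.5789

0.5789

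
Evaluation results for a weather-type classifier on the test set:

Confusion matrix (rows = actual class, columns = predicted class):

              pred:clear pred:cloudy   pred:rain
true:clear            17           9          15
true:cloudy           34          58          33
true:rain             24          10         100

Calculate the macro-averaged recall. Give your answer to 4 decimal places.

0.5416

Per-class recall (TP/(TP+FN)):
  clear: TP=17, FN=9+15=24 → 17/41 = 0.41463
  cloudy: TP=58, FN=34+33=67 → 58/125 = 0.46400
  rain: TP=100, FN=24+10=34 → 100/134 = 0.74627
Macro-recall = mean = (0.41463 + 0.46400 + 0.74627) / 3 = 0.5416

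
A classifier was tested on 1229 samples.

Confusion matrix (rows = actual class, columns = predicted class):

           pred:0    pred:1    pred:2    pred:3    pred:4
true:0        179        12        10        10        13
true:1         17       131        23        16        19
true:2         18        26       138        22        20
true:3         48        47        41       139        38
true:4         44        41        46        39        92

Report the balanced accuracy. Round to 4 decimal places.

0.5693

Balanced accuracy = mean of per-class recall.
  0: recall = 179/224 = 0.79911
  1: recall = 131/206 = 0.63592
  2: recall = 138/224 = 0.61607
  3: recall = 139/313 = 0.44409
  4: recall = 92/262 = 0.35115
Mean = (0.79911 + 0.63592 + 0.61607 + 0.44409 + 0.35115) / 5 = 0.5693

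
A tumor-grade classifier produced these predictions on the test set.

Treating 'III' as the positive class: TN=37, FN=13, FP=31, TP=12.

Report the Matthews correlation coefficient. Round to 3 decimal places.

MCC = (TP·TN − FP·FN) / √((TP+FP)(TP+FN)(TN+FP)(TN+FN))
Numerator = 12·37 − 31·13 = 41
Denominator = √(43·25·68·50) = √3655000 = 1911.8054
MCC = 41 / 1911.8054 = 0.021

0.021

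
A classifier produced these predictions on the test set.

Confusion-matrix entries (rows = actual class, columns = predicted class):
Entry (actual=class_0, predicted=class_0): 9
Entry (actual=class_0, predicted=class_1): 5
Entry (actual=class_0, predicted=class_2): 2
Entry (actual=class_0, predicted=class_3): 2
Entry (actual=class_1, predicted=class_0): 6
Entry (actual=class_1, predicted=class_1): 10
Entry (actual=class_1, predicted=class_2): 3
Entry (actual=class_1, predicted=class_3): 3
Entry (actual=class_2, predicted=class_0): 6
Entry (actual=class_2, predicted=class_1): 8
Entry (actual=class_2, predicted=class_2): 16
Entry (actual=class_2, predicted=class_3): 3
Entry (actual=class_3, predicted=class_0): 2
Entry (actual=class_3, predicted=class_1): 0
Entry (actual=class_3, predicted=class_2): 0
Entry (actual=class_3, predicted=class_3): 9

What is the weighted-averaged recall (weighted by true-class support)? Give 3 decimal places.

0.524

Per-class recall (TP/(TP+FN)):
  class_0: TP=9, FN=5+2+2=9 → 9/18 = 0.5000
  class_1: TP=10, FN=6+3+3=12 → 10/22 = 0.4545
  class_2: TP=16, FN=6+8+3=17 → 16/33 = 0.4848
  class_3: TP=9, FN=2+0+0=2 → 9/11 = 0.8182
Weighted-recall = Σ (supportᵢ/N)·recallᵢ with N=84: (18/84)·0.5000 + (22/84)·0.4545 + (33/84)·0.4848 + (11/84)·0.8182 = 0.524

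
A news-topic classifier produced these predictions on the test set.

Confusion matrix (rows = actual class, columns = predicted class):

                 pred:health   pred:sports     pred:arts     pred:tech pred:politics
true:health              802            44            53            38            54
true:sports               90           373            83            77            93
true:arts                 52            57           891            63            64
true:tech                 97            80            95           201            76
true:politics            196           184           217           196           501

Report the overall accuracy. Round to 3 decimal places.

0.592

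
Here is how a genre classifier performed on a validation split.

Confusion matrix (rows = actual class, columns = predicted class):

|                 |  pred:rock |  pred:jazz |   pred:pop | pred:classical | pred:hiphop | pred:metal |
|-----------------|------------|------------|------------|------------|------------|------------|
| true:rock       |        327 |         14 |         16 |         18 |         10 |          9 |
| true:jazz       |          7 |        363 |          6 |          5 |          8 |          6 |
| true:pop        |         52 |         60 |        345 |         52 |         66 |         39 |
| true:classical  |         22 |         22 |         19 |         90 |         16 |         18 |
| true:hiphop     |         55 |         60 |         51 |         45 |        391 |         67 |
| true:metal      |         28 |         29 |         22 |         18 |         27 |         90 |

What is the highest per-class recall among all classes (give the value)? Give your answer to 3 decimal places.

0.919

Per-class recall (TP/(TP+FN)):
  rock: TP=327, FN=14+16+18+10+9=67 → 327/394 = 0.8299
  jazz: TP=363, FN=7+6+5+8+6=32 → 363/395 = 0.9190
  pop: TP=345, FN=52+60+52+66+39=269 → 345/614 = 0.5619
  classical: TP=90, FN=22+22+19+16+18=97 → 90/187 = 0.4813
  hiphop: TP=391, FN=55+60+51+45+67=278 → 391/669 = 0.5845
  metal: TP=90, FN=28+29+22+18+27=124 → 90/214 = 0.4206
Highest is class 'jazz' with recall = 0.919.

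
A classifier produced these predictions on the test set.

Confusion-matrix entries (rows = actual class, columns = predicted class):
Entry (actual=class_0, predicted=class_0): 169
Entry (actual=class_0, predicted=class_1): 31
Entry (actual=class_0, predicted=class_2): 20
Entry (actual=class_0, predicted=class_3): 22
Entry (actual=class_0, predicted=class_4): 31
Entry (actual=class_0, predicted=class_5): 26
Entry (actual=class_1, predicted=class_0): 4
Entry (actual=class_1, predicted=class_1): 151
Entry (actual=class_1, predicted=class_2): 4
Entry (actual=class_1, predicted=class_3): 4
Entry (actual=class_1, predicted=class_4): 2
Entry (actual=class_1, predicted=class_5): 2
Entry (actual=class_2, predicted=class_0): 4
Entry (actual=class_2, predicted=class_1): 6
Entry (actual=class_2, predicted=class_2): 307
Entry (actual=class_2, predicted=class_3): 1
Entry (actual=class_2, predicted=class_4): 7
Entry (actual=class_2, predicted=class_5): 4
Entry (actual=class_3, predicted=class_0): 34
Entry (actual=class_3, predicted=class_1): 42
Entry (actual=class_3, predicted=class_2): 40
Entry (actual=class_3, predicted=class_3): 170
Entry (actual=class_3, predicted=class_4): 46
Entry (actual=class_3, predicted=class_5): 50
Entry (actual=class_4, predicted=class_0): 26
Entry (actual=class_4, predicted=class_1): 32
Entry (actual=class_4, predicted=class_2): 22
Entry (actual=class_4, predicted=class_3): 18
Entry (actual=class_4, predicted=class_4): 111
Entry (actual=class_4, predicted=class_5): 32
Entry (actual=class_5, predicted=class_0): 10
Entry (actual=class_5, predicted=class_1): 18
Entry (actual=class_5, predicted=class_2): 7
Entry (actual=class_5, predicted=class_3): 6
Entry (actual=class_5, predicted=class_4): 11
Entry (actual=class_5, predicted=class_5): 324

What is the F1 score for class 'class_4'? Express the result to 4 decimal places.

0.4944

Treat 'class_4' as positive and all other classes as negative.
F1 score = 2·TP/(2·TP+FP+FN).
class_4: TP=111, FP=31+2+7+46+11=97, FN=26+32+22+18+32=130 → 222/449 = 0.49443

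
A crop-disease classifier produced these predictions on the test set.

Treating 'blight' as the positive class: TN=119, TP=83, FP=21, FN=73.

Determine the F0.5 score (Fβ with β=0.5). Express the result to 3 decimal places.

0.726

Fβ = (1+β²)·TP / ((1+β²)·TP + β²·FN + FP), with β²=1/4
= 1.25·83 / (1.25·83 + 0.25·73 + 21) = 0.726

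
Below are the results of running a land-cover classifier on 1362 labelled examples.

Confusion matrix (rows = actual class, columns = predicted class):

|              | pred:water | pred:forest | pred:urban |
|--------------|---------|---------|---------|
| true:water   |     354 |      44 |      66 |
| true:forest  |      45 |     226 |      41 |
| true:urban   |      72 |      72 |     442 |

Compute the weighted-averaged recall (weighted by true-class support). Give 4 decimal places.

0.7504

Per-class recall (TP/(TP+FN)):
  water: TP=354, FN=44+66=110 → 354/464 = 0.76293
  forest: TP=226, FN=45+41=86 → 226/312 = 0.72436
  urban: TP=442, FN=72+72=144 → 442/586 = 0.75427
Weighted-recall = Σ (supportᵢ/N)·recallᵢ with N=1362: (464/1362)·0.76293 + (312/1362)·0.72436 + (586/1362)·0.75427 = 0.7504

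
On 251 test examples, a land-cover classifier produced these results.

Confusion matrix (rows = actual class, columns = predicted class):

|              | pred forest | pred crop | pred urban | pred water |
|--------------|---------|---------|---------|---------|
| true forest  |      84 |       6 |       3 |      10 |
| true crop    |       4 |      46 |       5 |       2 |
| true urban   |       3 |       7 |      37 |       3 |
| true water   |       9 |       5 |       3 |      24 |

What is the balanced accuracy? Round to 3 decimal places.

0.737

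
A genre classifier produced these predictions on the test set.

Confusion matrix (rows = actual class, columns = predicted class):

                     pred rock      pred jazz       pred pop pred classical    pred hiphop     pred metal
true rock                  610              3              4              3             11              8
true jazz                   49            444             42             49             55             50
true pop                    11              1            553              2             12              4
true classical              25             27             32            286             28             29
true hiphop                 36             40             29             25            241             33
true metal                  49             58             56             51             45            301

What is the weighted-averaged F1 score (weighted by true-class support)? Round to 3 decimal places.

0.729

Per-class F1 score (2·TP/(2·TP+FP+FN)):
  rock: TP=610, FP=49+11+25+36+49=170, FN=3+4+3+11+8=29 → 1220/1419 = 0.8598
  jazz: TP=444, FP=3+1+27+40+58=129, FN=49+42+49+55+50=245 → 888/1262 = 0.7036
  pop: TP=553, FP=4+42+32+29+56=163, FN=11+1+2+12+4=30 → 1106/1299 = 0.8514
  classical: TP=286, FP=3+49+2+25+51=130, FN=25+27+32+28+29=141 → 572/843 = 0.6785
  hiphop: TP=241, FP=11+55+12+28+45=151, FN=36+40+29+25+33=163 → 482/796 = 0.6055
  metal: TP=301, FP=8+50+4+29+33=124, FN=49+58+56+51+45=259 → 602/985 = 0.6112
Weighted-F1 score = Σ (supportᵢ/N)·F1 scoreᵢ with N=3302: (639/3302)·0.8598 + (689/3302)·0.7036 + (583/3302)·0.8514 + (427/3302)·0.6785 + (404/3302)·0.6055 + (560/3302)·0.6112 = 0.729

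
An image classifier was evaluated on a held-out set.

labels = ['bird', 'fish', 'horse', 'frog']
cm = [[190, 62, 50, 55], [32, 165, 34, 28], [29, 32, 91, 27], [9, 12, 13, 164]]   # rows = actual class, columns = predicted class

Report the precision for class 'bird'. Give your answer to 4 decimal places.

precision = TP/(TP+FP).
bird: TP=190, FP=32+29+9=70 → 190/260 = 0.73077

0.7308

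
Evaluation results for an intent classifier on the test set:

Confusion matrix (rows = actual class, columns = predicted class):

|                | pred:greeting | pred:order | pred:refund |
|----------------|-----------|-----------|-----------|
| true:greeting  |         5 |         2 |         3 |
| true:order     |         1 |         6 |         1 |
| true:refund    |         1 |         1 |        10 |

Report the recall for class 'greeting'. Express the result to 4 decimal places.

Take TP from the diagonal, FP from the rest of the 'greeting' prediction marginal, FN from the rest of the 'greeting' actual marginal.
recall = TP/(TP+FN).
greeting: TP=5, FN=2+3=5 → 5/10 = 0.50000

0.5000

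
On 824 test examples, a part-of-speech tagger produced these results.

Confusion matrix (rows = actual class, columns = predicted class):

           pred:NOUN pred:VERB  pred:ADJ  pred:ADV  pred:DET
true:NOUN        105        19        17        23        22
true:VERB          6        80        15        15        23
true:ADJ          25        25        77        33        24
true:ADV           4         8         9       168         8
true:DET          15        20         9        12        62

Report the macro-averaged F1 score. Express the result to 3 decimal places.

Per-class F1 score (2·TP/(2·TP+FP+FN)):
  NOUN: TP=105, FP=6+25+4+15=50, FN=19+17+23+22=81 → 210/341 = 0.6158
  VERB: TP=80, FP=19+25+8+20=72, FN=6+15+15+23=59 → 160/291 = 0.5498
  ADJ: TP=77, FP=17+15+9+9=50, FN=25+25+33+24=107 → 154/311 = 0.4952
  ADV: TP=168, FP=23+15+33+12=83, FN=4+8+9+8=29 → 336/448 = 0.7500
  DET: TP=62, FP=22+23+24+8=77, FN=15+20+9+12=56 → 124/257 = 0.4825
Macro-F1 score = mean = (0.6158 + 0.5498 + 0.4952 + 0.7500 + 0.4825) / 5 = 0.579

0.579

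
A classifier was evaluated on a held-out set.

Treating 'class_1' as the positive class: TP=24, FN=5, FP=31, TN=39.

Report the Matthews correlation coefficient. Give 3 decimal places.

0.352

MCC = (TP·TN − FP·FN) / √((TP+FP)(TP+FN)(TN+FP)(TN+FN))
Numerator = 24·39 − 31·5 = 781
Denominator = √(55·29·70·44) = √4912600 = 2216.4386
MCC = 781 / 2216.4386 = 0.352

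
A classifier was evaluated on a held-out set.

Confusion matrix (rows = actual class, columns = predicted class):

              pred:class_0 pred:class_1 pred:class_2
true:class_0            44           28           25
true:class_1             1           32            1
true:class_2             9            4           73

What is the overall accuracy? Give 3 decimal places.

0.687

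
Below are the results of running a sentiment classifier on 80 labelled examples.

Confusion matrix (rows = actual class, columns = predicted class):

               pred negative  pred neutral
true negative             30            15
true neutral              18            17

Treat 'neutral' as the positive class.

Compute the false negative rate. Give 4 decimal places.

FNR = FN/(FN+TP) = 18/(18+17) = 0.5143

0.5143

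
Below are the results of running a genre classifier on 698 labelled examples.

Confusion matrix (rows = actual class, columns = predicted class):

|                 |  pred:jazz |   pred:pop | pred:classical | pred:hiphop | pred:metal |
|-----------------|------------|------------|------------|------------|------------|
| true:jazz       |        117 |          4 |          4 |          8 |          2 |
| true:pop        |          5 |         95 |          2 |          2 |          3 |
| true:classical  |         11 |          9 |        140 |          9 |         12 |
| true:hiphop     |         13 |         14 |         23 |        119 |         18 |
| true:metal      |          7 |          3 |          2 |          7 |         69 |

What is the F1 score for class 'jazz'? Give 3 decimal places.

0.813

Take TP from the diagonal, FP from the rest of the 'jazz' prediction marginal, FN from the rest of the 'jazz' actual marginal.
F1 score = 2·TP/(2·TP+FP+FN).
jazz: TP=117, FP=5+11+13+7=36, FN=4+4+8+2=18 → 234/288 = 0.8125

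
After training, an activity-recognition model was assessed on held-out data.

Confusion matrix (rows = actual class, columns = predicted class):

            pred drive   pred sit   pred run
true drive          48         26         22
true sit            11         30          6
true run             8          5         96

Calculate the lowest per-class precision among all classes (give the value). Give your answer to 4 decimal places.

0.4918

Per-class precision (TP/(TP+FP)):
  drive: TP=48, FP=11+8=19 → 48/67 = 0.71642
  sit: TP=30, FP=26+5=31 → 30/61 = 0.49180
  run: TP=96, FP=22+6=28 → 96/124 = 0.77419
Lowest is class 'sit' with precision = 0.4918.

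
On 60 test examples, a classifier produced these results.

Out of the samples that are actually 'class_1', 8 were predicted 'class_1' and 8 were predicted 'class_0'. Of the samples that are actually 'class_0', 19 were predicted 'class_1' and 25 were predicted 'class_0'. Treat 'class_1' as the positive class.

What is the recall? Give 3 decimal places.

Recall = TP/(TP+FN) = 8/(8+8) = 8/16 = 0.500

0.500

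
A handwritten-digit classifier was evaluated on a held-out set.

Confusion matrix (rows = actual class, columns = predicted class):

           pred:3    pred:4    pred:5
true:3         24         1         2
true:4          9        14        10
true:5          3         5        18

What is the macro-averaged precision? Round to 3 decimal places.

0.656

Per-class precision (TP/(TP+FP)):
  3: TP=24, FP=9+3=12 → 24/36 = 0.6667
  4: TP=14, FP=1+5=6 → 14/20 = 0.7000
  5: TP=18, FP=2+10=12 → 18/30 = 0.6000
Macro-precision = mean = (0.6667 + 0.7000 + 0.6000) / 3 = 0.656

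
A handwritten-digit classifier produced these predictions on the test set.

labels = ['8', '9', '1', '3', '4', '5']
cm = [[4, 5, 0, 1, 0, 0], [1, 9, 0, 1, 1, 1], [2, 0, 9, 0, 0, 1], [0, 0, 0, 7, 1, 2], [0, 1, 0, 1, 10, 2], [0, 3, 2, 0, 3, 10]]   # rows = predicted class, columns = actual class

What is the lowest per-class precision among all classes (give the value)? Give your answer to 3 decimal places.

Per-class precision (TP/(TP+FP)):
  8: TP=4, FP=5+0+1+0+0=6 → 4/10 = 0.4000
  9: TP=9, FP=1+0+1+1+1=4 → 9/13 = 0.6923
  1: TP=9, FP=2+0+0+0+1=3 → 9/12 = 0.7500
  3: TP=7, FP=0+0+0+1+2=3 → 7/10 = 0.7000
  4: TP=10, FP=0+1+0+1+2=4 → 10/14 = 0.7143
  5: TP=10, FP=0+3+2+0+3=8 → 10/18 = 0.5556
Lowest is class '8' with precision = 0.400.

0.400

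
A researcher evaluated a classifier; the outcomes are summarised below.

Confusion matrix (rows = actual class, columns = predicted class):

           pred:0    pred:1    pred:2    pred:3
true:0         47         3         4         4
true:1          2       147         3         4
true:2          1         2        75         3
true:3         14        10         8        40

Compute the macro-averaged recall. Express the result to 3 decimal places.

0.809

Per-class recall (TP/(TP+FN)):
  0: TP=47, FN=3+4+4=11 → 47/58 = 0.8103
  1: TP=147, FN=2+3+4=9 → 147/156 = 0.9423
  2: TP=75, FN=1+2+3=6 → 75/81 = 0.9259
  3: TP=40, FN=14+10+8=32 → 40/72 = 0.5556
Macro-recall = mean = (0.8103 + 0.9423 + 0.9259 + 0.5556) / 4 = 0.809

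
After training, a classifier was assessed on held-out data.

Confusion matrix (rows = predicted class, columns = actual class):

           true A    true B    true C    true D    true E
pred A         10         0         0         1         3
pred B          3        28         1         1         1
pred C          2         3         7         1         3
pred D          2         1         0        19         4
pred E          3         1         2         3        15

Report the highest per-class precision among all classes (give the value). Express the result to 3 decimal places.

0.824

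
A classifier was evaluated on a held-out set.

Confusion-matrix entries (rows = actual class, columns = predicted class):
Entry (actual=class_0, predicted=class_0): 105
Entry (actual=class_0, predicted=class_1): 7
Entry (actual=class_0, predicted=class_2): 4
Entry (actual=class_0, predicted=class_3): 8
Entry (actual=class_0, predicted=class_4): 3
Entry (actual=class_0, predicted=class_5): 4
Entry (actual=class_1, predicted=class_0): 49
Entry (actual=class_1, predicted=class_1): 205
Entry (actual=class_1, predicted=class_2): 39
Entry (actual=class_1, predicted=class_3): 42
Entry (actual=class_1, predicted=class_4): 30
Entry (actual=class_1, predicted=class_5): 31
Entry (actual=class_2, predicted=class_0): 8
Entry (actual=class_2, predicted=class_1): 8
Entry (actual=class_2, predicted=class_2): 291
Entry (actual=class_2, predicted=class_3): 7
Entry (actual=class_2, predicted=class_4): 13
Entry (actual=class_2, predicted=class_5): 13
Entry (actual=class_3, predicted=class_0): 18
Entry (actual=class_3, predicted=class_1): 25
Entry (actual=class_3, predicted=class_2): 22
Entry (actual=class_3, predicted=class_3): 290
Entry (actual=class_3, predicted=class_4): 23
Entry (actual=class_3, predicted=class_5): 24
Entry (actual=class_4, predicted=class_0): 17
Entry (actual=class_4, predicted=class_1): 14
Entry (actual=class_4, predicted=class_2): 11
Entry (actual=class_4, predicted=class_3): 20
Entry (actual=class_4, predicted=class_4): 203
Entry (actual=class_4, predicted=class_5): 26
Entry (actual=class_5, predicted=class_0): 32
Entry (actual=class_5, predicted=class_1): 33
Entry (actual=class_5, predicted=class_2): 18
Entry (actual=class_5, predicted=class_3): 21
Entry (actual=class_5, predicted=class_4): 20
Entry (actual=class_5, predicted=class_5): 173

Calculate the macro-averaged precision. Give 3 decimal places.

Per-class precision (TP/(TP+FP)):
  class_0: TP=105, FP=49+8+18+17+32=124 → 105/229 = 0.4585
  class_1: TP=205, FP=7+8+25+14+33=87 → 205/292 = 0.7021
  class_2: TP=291, FP=4+39+22+11+18=94 → 291/385 = 0.7558
  class_3: TP=290, FP=8+42+7+20+21=98 → 290/388 = 0.7474
  class_4: TP=203, FP=3+30+13+23+20=89 → 203/292 = 0.6952
  class_5: TP=173, FP=4+31+13+24+26=98 → 173/271 = 0.6384
Macro-precision = mean = (0.4585 + 0.7021 + 0.7558 + 0.7474 + 0.6952 + 0.6384) / 6 = 0.666

0.666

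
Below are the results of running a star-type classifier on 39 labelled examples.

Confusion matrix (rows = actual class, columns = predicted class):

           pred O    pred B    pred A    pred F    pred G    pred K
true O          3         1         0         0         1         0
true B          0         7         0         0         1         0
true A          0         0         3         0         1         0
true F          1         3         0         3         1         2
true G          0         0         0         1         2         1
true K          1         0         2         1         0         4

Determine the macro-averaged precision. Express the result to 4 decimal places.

0.5569

Per-class precision (TP/(TP+FP)):
  O: TP=3, FP=0+0+1+0+1=2 → 3/5 = 0.60000
  B: TP=7, FP=1+0+3+0+0=4 → 7/11 = 0.63636
  A: TP=3, FP=0+0+0+0+2=2 → 3/5 = 0.60000
  F: TP=3, FP=0+0+0+1+1=2 → 3/5 = 0.60000
  G: TP=2, FP=1+1+1+1+0=4 → 2/6 = 0.33333
  K: TP=4, FP=0+0+0+2+1=3 → 4/7 = 0.57143
Macro-precision = mean = (0.60000 + 0.63636 + 0.60000 + 0.60000 + 0.33333 + 0.57143) / 6 = 0.5569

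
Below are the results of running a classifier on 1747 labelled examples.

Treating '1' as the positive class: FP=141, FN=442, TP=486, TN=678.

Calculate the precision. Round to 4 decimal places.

Precision = TP/(TP+FP) = 486/(486+141) = 486/627 = 0.7751

0.7751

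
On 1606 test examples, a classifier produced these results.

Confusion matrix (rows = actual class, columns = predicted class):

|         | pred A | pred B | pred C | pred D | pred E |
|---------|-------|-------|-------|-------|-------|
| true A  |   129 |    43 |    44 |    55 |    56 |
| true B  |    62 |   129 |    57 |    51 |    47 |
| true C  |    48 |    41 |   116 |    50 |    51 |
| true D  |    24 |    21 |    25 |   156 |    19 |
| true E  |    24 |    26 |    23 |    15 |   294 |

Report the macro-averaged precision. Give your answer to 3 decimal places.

0.498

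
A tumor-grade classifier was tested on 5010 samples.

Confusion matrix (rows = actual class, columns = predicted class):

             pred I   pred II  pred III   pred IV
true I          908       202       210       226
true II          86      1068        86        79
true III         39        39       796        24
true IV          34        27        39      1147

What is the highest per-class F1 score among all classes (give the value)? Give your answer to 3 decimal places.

0.842

Per-class F1 score (2·TP/(2·TP+FP+FN)):
  I: TP=908, FP=86+39+34=159, FN=202+210+226=638 → 1816/2613 = 0.6950
  II: TP=1068, FP=202+39+27=268, FN=86+86+79=251 → 2136/2655 = 0.8045
  III: TP=796, FP=210+86+39=335, FN=39+39+24=102 → 1592/2029 = 0.7846
  IV: TP=1147, FP=226+79+24=329, FN=34+27+39=100 → 2294/2723 = 0.8425
Highest is class 'IV' with F1 score = 0.842.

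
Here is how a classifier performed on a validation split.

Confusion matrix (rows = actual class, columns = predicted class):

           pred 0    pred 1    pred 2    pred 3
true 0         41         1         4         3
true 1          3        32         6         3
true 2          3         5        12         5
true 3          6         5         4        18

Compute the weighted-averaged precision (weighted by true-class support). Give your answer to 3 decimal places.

0.680

Per-class precision (TP/(TP+FP)):
  0: TP=41, FP=3+3+6=12 → 41/53 = 0.7736
  1: TP=32, FP=1+5+5=11 → 32/43 = 0.7442
  2: TP=12, FP=4+6+4=14 → 12/26 = 0.4615
  3: TP=18, FP=3+3+5=11 → 18/29 = 0.6207
Weighted-precision = Σ (supportᵢ/N)·precisionᵢ with N=151: (49/151)·0.7736 + (44/151)·0.7442 + (25/151)·0.4615 + (33/151)·0.6207 = 0.680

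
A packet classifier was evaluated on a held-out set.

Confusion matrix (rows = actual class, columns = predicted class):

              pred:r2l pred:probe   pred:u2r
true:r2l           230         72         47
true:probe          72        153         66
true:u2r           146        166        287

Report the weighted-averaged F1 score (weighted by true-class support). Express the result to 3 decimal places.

0.546

Per-class F1 score (2·TP/(2·TP+FP+FN)):
  r2l: TP=230, FP=72+146=218, FN=72+47=119 → 460/797 = 0.5772
  probe: TP=153, FP=72+166=238, FN=72+66=138 → 306/682 = 0.4487
  u2r: TP=287, FP=47+66=113, FN=146+166=312 → 574/999 = 0.5746
Weighted-F1 score = Σ (supportᵢ/N)·F1 scoreᵢ with N=1239: (349/1239)·0.5772 + (291/1239)·0.4487 + (599/1239)·0.5746 = 0.546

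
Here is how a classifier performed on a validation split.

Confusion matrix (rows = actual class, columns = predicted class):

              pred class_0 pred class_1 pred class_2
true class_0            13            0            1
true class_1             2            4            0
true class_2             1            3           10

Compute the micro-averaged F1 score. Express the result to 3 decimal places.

0.794

Micro-averaging pools counts across classes: ΣTP=27, ΣFP=7, ΣFN=7.
Micro-F1 score = 2·TP/(2·TP+FP+FN) on pooled counts = 0.794 (equals overall accuracy in single-label multiclass).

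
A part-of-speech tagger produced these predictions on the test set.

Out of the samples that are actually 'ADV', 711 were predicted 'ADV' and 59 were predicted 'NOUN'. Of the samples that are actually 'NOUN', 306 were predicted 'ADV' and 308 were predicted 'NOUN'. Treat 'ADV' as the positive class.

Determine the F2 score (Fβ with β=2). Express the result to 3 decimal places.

Fβ = (1+β²)·TP / ((1+β²)·TP + β²·FN + FP), with β²=4
= 5·711 / (5·711 + 4·59 + 306) = 0.868

0.868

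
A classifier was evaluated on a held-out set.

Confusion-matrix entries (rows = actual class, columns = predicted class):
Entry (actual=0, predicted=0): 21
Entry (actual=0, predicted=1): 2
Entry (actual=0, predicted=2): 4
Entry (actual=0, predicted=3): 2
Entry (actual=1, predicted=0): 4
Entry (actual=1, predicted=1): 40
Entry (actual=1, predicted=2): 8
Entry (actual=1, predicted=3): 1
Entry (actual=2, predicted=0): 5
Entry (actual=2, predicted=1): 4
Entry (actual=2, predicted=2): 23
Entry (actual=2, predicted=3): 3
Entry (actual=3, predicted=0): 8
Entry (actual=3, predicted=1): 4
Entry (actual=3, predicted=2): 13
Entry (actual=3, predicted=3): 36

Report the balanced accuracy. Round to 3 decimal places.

Balanced accuracy = mean of per-class recall.
  0: recall = 21/29 = 0.7241
  1: recall = 40/53 = 0.7547
  2: recall = 23/35 = 0.6571
  3: recall = 36/61 = 0.5902
Mean = (0.7241 + 0.7547 + 0.6571 + 0.5902) / 4 = 0.682

0.682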